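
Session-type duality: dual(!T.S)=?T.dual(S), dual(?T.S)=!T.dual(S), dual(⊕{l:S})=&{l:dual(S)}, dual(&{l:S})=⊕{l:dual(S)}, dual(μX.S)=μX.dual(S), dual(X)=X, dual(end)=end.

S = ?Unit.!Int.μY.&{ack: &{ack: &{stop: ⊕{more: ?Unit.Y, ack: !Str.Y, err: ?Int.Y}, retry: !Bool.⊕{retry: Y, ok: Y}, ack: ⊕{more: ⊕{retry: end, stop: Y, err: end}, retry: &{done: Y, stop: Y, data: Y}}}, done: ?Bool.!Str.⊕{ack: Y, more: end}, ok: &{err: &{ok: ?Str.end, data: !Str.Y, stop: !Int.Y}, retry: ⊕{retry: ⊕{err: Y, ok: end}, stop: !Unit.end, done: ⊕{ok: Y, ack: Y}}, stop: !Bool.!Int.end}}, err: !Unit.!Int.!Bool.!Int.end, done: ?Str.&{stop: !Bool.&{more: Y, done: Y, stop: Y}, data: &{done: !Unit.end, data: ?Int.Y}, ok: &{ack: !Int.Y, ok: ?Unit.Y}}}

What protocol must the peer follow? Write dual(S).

!Unit.?Int.μY.⊕{ack: ⊕{ack: ⊕{stop: &{more: !Unit.Y, ack: ?Str.Y, err: !Int.Y}, retry: ?Bool.&{retry: Y, ok: Y}, ack: &{more: &{retry: end, stop: Y, err: end}, retry: ⊕{done: Y, stop: Y, data: Y}}}, done: !Bool.?Str.&{ack: Y, more: end}, ok: ⊕{err: ⊕{ok: !Str.end, data: ?Str.Y, stop: ?Int.Y}, retry: &{retry: &{err: Y, ok: end}, stop: ?Unit.end, done: &{ok: Y, ack: Y}}, stop: ?Bool.?Int.end}}, err: ?Unit.?Int.?Bool.?Int.end, done: !Str.⊕{stop: ?Bool.⊕{more: Y, done: Y, stop: Y}, data: ⊕{done: ?Unit.end, data: !Int.Y}, ok: ⊕{ack: ?Int.Y, ok: !Unit.Y}}}

?Unit → !Unit
  !Int → ?Int
    μY → μY  (μ self-dual)
      &{ack,err,done} → ⊕{ack,err,done}  (offer→select)
        • ack:
          &{ack,done,ok} → ⊕{ack,done,ok}  (offer→select)
            • ack:
              &{stop,retry,ack} → ⊕{stop,retry,ack}  (offer→select)
                • stop:
                  ⊕{more,ack,err} → &{more,ack,err}  (internal→external)
                    • more:
                      ?Unit → !Unit
                        Y self-dual
                    • ack:
                      !Str → ?Str
                        Y self-dual
                    • err:
                      ?Int → !Int
                        Y self-dual
                • retry:
                  !Bool → ?Bool
                    ⊕{retry,ok} → &{retry,ok}  (internal→external)
                      • retry:
                        Y self-dual
                      • ok:
                        Y self-dual
                • ack:
                  ⊕{more,retry} → &{more,retry}  (internal→external)
                    • more:
                      ⊕{retry,stop,err} → &{retry,stop,err}  (internal→external)
                        • retry:
                          end self-dual
                        • stop:
                          Y self-dual
                        • err:
                          end self-dual
                    • retry:
                      &{done,stop,data} → ⊕{done,stop,data}  (offer→select)
                        • done:
                          Y self-dual
                        • stop:
                          Y self-dual
                        • data:
                          Y self-dual
            • done:
              ?Bool → !Bool
                !Str → ?Str
                  ⊕{ack,more} → &{ack,more}  (internal→external)
                    • ack:
                      Y self-dual
                    • more:
                      end self-dual
            • ok:
              &{err,retry,stop} → ⊕{err,retry,stop}  (offer→select)
                • err:
                  &{ok,data,stop} → ⊕{ok,data,stop}  (offer→select)
                    • ok:
                      ?Str → !Str
                        end self-dual
                    • data:
                      !Str → ?Str
                        Y self-dual
                    • stop:
                      !Int → ?Int
                        Y self-dual
                • retry:
                  ⊕{retry,stop,done} → &{retry,stop,done}  (internal→external)
                    • retry:
                      ⊕{err,ok} → &{err,ok}  (internal→external)
                        • err:
                          Y self-dual
                        • ok:
                          end self-dual
                    • stop:
                      !Unit → ?Unit
                        end self-dual
                    • done:
                      ⊕{ok,ack} → &{ok,ack}  (internal→external)
                        • ok:
                          Y self-dual
                        • ack:
                          Y self-dual
                • stop:
                  !Bool → ?Bool
                    !Int → ?Int
                      end self-dual
        • err:
          !Unit → ?Unit
            !Int → ?Int
              !Bool → ?Bool
                !Int → ?Int
                  end self-dual
        • done:
          ?Str → !Str
            &{stop,data,ok} → ⊕{stop,data,ok}  (offer→select)
              • stop:
                !Bool → ?Bool
                  &{more,done,stop} → ⊕{more,done,stop}  (offer→select)
                    • more:
                      Y self-dual
                    • done:
                      Y self-dual
                    • stop:
                      Y self-dual
              • data:
                &{done,data} → ⊕{done,data}  (offer→select)
                  • done:
                    !Unit → ?Unit
                      end self-dual
                  • data:
                    ?Int → !Int
                      Y self-dual
              • ok:
                &{ack,ok} → ⊕{ack,ok}  (offer→select)
                  • ack:
                    !Int → ?Int
                      Y self-dual
                  • ok:
                    ?Unit → !Unit
                      Y self-dual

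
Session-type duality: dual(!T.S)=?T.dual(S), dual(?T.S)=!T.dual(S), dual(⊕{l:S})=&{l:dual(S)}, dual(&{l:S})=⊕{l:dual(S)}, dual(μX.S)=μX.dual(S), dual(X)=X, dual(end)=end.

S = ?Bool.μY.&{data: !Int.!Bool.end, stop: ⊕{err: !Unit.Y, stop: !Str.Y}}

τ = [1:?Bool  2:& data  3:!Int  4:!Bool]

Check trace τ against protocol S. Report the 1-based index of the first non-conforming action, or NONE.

@1 ?Bool  ✓  now at μY.…
@2 & data  ✓  now at !Int.!Bool.end
@3 !Int  ✓  now at !Bool.end
@4 !Bool  ✓  now at end
trace exhausted — no violation

NONE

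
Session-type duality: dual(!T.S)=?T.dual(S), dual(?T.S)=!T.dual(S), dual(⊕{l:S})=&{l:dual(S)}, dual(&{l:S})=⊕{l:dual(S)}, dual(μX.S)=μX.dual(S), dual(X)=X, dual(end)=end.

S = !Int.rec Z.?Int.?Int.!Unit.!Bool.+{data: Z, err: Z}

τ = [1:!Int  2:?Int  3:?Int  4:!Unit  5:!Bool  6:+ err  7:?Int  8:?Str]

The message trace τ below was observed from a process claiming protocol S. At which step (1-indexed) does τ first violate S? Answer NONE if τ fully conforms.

@1 !Int  match  state: rec Z.…
@2 ?Int  match  state: ?Int.!Unit.!Bool.+{data: rec Z.…, err: rec Z.…}
@3 ?Int  match  state: !Unit.!Bool.+{data: rec Z.…, err: rec Z.…}
@4 !Unit  match  state: !Bool.+{data: rec Z.…, err: rec Z.…}
@5 !Bool  match  state: +{data: rec Z.…, err: rec Z.…}
@6 + err  match  state: rec Z.…
@7 ?Int  match  state: ?Int.!Unit.!Bool.+{data: rec Z.…, err: rec Z.…}
@8 got ?Str, protocol expects ?Int  ✗

8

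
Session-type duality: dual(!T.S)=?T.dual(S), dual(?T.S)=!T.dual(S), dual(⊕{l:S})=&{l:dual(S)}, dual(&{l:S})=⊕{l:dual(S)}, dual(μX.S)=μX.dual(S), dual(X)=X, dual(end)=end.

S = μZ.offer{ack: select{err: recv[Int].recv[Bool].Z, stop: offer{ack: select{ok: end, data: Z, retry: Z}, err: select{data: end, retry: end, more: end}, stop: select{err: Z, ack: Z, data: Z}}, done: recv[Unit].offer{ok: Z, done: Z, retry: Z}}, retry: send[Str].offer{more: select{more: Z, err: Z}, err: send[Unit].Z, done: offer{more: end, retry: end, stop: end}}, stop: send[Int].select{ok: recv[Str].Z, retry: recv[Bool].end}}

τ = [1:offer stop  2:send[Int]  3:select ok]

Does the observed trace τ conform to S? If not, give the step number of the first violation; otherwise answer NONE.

[1] offer stop  ok  cont: send[Int].select{ok: recv[Str].μZ.…, retry: recv[Bool].end}
[2] send[Int]  ok  cont: select{ok: recv[Str].μZ.…, retry: recv[Bool].end}
[3] select ok  ok  cont: recv[Str].μZ.…
trace exhausted — no violation

NONE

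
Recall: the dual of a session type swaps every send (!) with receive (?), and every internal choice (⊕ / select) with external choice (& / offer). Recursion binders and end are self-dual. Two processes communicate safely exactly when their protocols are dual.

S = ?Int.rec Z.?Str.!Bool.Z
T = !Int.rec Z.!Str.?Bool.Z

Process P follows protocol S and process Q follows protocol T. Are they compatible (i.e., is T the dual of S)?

YES

?Int vs !Int  ok
  rec Z vs rec Z  ok (μ self-dual)
    ?Str vs !Str  ok
      !Bool vs ?Bool  ok
        Z vs Z  ok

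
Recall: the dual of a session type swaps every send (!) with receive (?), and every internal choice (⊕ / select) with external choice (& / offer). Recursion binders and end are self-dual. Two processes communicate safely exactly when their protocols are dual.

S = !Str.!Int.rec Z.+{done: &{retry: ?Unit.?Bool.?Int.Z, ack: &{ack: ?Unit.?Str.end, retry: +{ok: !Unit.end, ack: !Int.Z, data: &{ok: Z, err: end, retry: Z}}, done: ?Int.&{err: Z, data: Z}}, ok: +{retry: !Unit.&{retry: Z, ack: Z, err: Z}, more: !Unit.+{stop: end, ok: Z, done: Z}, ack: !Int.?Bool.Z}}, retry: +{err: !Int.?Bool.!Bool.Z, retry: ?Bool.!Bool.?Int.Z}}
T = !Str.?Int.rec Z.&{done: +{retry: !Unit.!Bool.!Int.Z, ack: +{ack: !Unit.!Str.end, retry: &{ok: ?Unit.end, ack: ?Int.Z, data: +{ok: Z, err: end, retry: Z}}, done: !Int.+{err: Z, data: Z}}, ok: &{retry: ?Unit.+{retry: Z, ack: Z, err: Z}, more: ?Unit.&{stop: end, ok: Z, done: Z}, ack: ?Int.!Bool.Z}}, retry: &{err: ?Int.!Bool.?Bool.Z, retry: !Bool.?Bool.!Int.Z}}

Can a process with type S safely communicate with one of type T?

NO

!Str vs !Str  ✗ same direction on both sides — not dual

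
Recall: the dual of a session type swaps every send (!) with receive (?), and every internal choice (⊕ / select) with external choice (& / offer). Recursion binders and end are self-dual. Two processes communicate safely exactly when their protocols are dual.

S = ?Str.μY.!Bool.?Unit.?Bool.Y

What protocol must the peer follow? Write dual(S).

?Str ↦ !Str
  μY ↦ μY  (rec unchanged)
    !Bool ↦ ?Bool
      ?Unit ↦ !Unit
        ?Bool ↦ !Bool
          Y ↦ Y

!Str.μY.?Bool.!Unit.!Bool.Y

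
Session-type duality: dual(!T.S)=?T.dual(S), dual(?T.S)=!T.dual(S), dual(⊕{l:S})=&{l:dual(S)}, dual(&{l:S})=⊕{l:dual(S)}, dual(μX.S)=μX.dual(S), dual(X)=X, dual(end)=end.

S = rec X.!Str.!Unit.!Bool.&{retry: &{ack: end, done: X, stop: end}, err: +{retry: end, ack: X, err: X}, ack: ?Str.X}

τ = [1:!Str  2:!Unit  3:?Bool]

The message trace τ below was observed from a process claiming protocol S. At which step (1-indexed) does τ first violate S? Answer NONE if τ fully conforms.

[1] !Str  ok  cont: !Unit.!Bool.&{retry: &{ack: end, done: rec X.…, stop: end}, err: +{retry: end, ack: rec X.…, err: rec X.…}, ack: ?Str.rec X.…}
[2] !Unit  ok  cont: !Bool.&{retry: &{ack: end, done: rec X.…, stop: end}, err: +{retry: end, ack: rec X.…, err: rec X.…}, ack: ?Str.rec X.…}
[3] got ?Bool, protocol expects !Bool  ✗

3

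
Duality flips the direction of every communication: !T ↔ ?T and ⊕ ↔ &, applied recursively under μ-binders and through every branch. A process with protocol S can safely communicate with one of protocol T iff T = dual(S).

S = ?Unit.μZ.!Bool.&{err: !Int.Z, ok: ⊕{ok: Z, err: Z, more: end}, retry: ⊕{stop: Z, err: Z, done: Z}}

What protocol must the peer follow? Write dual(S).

!Unit.μZ.?Bool.⊕{err: ?Int.Z, ok: &{ok: Z, err: Z, more: end}, retry: &{stop: Z, err: Z, done: Z}}

?Unit ↦ !Unit
  μZ ↦ μZ  (binder kept)
    !Bool ↦ ?Bool
      &{err,ok,retry} ↦ ⊕{err,ok,retry}  (offer→select)
        • err:
          !Int ↦ ?Int
            dual(Z) = Z
        • ok:
          ⊕{ok,err,more} ↦ &{ok,err,more}  (internal→external)
            • ok:
              dual(Z) = Z
            • err:
              dual(Z) = Z
            • more:
              dual(end) = end
        • retry:
          ⊕{stop,err,done} ↦ &{stop,err,done}  (internal→external)
            • stop:
              dual(Z) = Z
            • err:
              dual(Z) = Z
            • done:
              dual(Z) = Z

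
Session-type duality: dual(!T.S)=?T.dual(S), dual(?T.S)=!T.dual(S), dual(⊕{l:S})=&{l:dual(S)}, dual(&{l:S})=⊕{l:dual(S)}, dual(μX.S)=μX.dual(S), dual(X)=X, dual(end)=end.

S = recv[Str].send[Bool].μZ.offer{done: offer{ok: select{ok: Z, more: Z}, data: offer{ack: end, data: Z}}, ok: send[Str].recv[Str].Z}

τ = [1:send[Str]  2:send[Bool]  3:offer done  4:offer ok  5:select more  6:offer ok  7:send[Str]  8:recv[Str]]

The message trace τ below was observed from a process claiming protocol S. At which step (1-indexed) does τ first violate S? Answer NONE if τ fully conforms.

1

step 1: got send[Str], protocol expects recv[Str]  ✗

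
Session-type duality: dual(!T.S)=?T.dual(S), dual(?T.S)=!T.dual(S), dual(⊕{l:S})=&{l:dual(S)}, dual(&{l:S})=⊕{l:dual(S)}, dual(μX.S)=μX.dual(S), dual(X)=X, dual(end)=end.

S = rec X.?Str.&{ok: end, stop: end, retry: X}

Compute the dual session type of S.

rec X.!Str.+{ok: end, stop: end, retry: X}

rec X = rec X  (μ self-dual)
  ?Str = !Str
    &{ok,stop,retry} = +{ok,stop,retry}  (&→⊕)
      • ok:
        dual(end) = end
      • stop:
        dual(end) = end
      • retry:
        dual(X) = X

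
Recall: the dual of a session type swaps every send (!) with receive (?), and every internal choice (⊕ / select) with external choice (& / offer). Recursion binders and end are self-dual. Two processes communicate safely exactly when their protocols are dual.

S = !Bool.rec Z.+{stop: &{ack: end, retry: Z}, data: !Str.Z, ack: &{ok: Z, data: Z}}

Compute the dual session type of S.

!Bool ↦ ?Bool
  rec Z ↦ rec Z  (binder kept)
    +{stop,data,ack} ↦ &{stop,data,ack}  (⊕→&)
      case stop:
        &{ack,retry} ↦ +{ack,retry}  (&→⊕)
          case ack:
            dual(end) = end
          case retry:
            dual(Z) = Z
      case data:
        !Str ↦ ?Str
          dual(Z) = Z
      case ack:
        &{ok,data} ↦ +{ok,data}  (&→⊕)
          case ok:
            dual(Z) = Z
          case data:
            dual(Z) = Z

?Bool.rec Z.&{stop: +{ack: end, retry: Z}, data: ?Str.Z, ack: +{ok: Z, data: Z}}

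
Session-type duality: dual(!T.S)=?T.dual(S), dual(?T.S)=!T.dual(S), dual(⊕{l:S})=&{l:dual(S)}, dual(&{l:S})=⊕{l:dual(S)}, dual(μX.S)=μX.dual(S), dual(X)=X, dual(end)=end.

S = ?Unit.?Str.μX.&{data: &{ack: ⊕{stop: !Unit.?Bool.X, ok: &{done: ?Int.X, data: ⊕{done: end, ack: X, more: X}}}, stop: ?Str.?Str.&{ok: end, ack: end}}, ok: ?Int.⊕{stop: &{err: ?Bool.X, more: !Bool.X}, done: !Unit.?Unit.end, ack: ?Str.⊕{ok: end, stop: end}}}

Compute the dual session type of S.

!Unit.!Str.μX.⊕{data: ⊕{ack: &{stop: ?Unit.!Bool.X, ok: ⊕{done: !Int.X, data: &{done: end, ack: X, more: X}}}, stop: !Str.!Str.⊕{ok: end, ack: end}}, ok: !Int.&{stop: ⊕{err: !Bool.X, more: ?Bool.X}, done: ?Unit.!Unit.end, ack: !Str.&{ok: end, stop: end}}}

?Unit → !Unit
  ?Str → !Str
    μX → μX  (binder kept)
      &{data,ok} → ⊕{data,ok}  (offer→select)
        • data:
          &{ack,stop} → ⊕{ack,stop}  (offer→select)
            • ack:
              ⊕{stop,ok} → &{stop,ok}  (internal→external)
                • stop:
                  !Unit → ?Unit
                    ?Bool → !Bool
                      dual(X) = X
                • ok:
                  &{done,data} → ⊕{done,data}  (offer→select)
                    • done:
                      ?Int → !Int
                        dual(X) = X
                    • data:
                      ⊕{done,ack,more} → &{done,ack,more}  (internal→external)
                        • done:
                          dual(end) = end
                        • ack:
                          dual(X) = X
                        • more:
                          dual(X) = X
            • stop:
              ?Str → !Str
                ?Str → !Str
                  &{ok,ack} → ⊕{ok,ack}  (offer→select)
                    • ok:
                      dual(end) = end
                    • ack:
                      dual(end) = end
        • ok:
          ?Int → !Int
            ⊕{stop,done,ack} → &{stop,done,ack}  (internal→external)
              • stop:
                &{err,more} → ⊕{err,more}  (offer→select)
                  • err:
                    ?Bool → !Bool
                      dual(X) = X
                  • more:
                    !Bool → ?Bool
                      dual(X) = X
              • done:
                !Unit → ?Unit
                  ?Unit → !Unit
                    dual(end) = end
              • ack:
                ?Str → !Str
                  ⊕{ok,stop} → &{ok,stop}  (internal→external)
                    • ok:
                      dual(end) = end
                    • stop:
                      dual(end) = end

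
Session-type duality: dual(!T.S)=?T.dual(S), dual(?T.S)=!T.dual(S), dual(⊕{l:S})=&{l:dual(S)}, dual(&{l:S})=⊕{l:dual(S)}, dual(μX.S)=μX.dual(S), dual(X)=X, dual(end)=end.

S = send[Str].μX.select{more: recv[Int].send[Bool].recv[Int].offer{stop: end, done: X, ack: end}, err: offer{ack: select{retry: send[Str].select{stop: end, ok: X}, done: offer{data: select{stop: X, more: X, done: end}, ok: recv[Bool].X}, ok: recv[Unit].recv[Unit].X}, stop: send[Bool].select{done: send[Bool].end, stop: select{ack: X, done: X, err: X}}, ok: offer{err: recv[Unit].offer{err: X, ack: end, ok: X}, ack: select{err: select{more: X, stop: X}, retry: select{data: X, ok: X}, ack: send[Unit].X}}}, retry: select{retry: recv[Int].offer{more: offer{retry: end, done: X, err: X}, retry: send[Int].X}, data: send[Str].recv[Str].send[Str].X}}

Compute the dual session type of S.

send[Str] → recv[Str]
  μX → μX  (binder kept)
    select{more,err,retry} → offer{more,err,retry}  (internal→external)
      [more]
        recv[Int] → send[Int]
          send[Bool] → recv[Bool]
            recv[Int] → send[Int]
              offer{stop,done,ack} → select{stop,done,ack}  (offer→select)
                [stop]
                  end ↦ end
                [done]
                  X ↦ X
                [ack]
                  end ↦ end
      [err]
        offer{ack,stop,ok} → select{ack,stop,ok}  (offer→select)
          [ack]
            select{retry,done,ok} → offer{retry,done,ok}  (internal→external)
              [retry]
                send[Str] → recv[Str]
                  select{stop,ok} → offer{stop,ok}  (internal→external)
                    [stop]
                      end ↦ end
                    [ok]
                      X ↦ X
              [done]
                offer{data,ok} → select{data,ok}  (offer→select)
                  [data]
                    select{stop,more,done} → offer{stop,more,done}  (internal→external)
                      [stop]
                        X ↦ X
                      [more]
                        X ↦ X
                      [done]
                        end ↦ end
                  [ok]
                    recv[Bool] → send[Bool]
                      X ↦ X
              [ok]
                recv[Unit] → send[Unit]
                  recv[Unit] → send[Unit]
                    X ↦ X
          [stop]
            send[Bool] → recv[Bool]
              select{done,stop} → offer{done,stop}  (internal→external)
                [done]
                  send[Bool] → recv[Bool]
                    end ↦ end
                [stop]
                  select{ack,done,err} → offer{ack,done,err}  (internal→external)
                    [ack]
                      X ↦ X
                    [done]
                      X ↦ X
                    [err]
                      X ↦ X
          [ok]
            offer{err,ack} → select{err,ack}  (offer→select)
              [err]
                recv[Unit] → send[Unit]
                  offer{err,ack,ok} → select{err,ack,ok}  (offer→select)
                    [err]
                      X ↦ X
                    [ack]
                      end ↦ end
                    [ok]
                      X ↦ X
              [ack]
                select{err,retry,ack} → offer{err,retry,ack}  (internal→external)
                  [err]
                    select{more,stop} → offer{more,stop}  (internal→external)
                      [more]
                        X ↦ X
                      [stop]
                        X ↦ X
                  [retry]
                    select{data,ok} → offer{data,ok}  (internal→external)
                      [data]
                        X ↦ X
                      [ok]
                        X ↦ X
                  [ack]
                    send[Unit] → recv[Unit]
                      X ↦ X
      [retry]
        select{retry,data} → offer{retry,data}  (internal→external)
          [retry]
            recv[Int] → send[Int]
              offer{more,retry} → select{more,retry}  (offer→select)
                [more]
                  offer{retry,done,err} → select{retry,done,err}  (offer→select)
                    [retry]
                      end ↦ end
                    [done]
                      X ↦ X
                    [err]
                      X ↦ X
                [retry]
                  send[Int] → recv[Int]
                    X ↦ X
          [data]
            send[Str] → recv[Str]
              recv[Str] → send[Str]
                send[Str] → recv[Str]
                  X ↦ X

recv[Str].μX.offer{more: send[Int].recv[Bool].send[Int].select{stop: end, done: X, ack: end}, err: select{ack: offer{retry: recv[Str].offer{stop: end, ok: X}, done: select{data: offer{stop: X, more: X, done: end}, ok: send[Bool].X}, ok: send[Unit].send[Unit].X}, stop: recv[Bool].offer{done: recv[Bool].end, stop: offer{ack: X, done: X, err: X}}, ok: select{err: send[Unit].select{err: X, ack: end, ok: X}, ack: offer{err: offer{more: X, stop: X}, retry: offer{data: X, ok: X}, ack: recv[Unit].X}}}, retry: offer{retry: send[Int].select{more: select{retry: end, done: X, err: X}, retry: recv[Int].X}, data: recv[Str].send[Str].recv[Str].X}}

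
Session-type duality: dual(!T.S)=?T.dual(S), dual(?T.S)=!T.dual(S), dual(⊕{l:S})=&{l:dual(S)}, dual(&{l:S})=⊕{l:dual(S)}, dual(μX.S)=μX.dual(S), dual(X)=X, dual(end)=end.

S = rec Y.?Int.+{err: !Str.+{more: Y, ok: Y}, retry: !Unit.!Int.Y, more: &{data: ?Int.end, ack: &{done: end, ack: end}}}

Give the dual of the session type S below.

rec Y.!Int.&{err: ?Str.&{more: Y, ok: Y}, retry: ?Unit.?Int.Y, more: +{data: !Int.end, ack: +{done: end, ack: end}}}

rec Y ↦ rec Y  (rec unchanged)
  ?Int ↦ !Int
    +{err,retry,more} ↦ &{err,retry,more}  (internal→external)
      [err]
        !Str ↦ ?Str
          +{more,ok} ↦ &{more,ok}  (internal→external)
            [more]
              dual(Y) = Y
            [ok]
              dual(Y) = Y
      [retry]
        !Unit ↦ ?Unit
          !Int ↦ ?Int
            dual(Y) = Y
      [more]
        &{data,ack} ↦ +{data,ack}  (&→⊕)
          [data]
            ?Int ↦ !Int
              dual(end) = end
          [ack]
            &{done,ack} ↦ +{done,ack}  (&→⊕)
              [done]
                dual(end) = end
              [ack]
                dual(end) = end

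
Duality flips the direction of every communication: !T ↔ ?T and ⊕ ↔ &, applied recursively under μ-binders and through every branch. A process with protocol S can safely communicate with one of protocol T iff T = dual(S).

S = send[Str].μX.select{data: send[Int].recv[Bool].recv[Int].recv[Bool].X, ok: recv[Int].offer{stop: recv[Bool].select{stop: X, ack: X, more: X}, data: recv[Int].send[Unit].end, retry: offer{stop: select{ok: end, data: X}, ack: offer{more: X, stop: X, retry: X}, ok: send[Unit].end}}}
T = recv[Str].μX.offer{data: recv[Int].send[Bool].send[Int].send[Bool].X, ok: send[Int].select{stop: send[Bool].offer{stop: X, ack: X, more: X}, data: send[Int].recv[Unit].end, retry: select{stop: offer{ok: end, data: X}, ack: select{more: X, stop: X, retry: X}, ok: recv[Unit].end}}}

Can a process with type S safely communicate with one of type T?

send[Str] ‖ recv[Str]  ✓
  μX ‖ μX  ✓ (binder kept)
    select{data,ok} ‖ offer{data,ok}  ✓ label sets agree
      case data:
        send[Int] ‖ recv[Int]  ✓
          recv[Bool] ‖ send[Bool]  ✓
            recv[Int] ‖ send[Int]  ✓
              recv[Bool] ‖ send[Bool]  ✓
                X ‖ X  ✓
      case ok:
        recv[Int] ‖ send[Int]  ✓
          offer{stop,data,retry} ‖ select{stop,data,retry}  ✓ label sets agree
            case stop:
              recv[Bool] ‖ send[Bool]  ✓
                select{stop,ack,more} ‖ offer{stop,ack,more}  ✓ label sets agree
                  case stop:
                    X ‖ X  ✓
                  case ack:
                    X ‖ X  ✓
                  case more:
                    X ‖ X  ✓
            case data:
              recv[Int] ‖ send[Int]  ✓
                send[Unit] ‖ recv[Unit]  ✓
                  end ‖ end  ✓
            case retry:
              offer{stop,ack,ok} ‖ select{stop,ack,ok}  ✓ label sets agree
                case stop:
                  select{ok,data} ‖ offer{ok,data}  ✓ label sets agree
                    case ok:
                      end ‖ end  ✓
                    case data:
                      X ‖ X  ✓
                case ack:
                  offer{more,stop,retry} ‖ select{more,stop,retry}  ✓ label sets agree
                    case more:
                      X ‖ X  ✓
                    case stop:
                      X ‖ X  ✓
                    case retry:
                      X ‖ X  ✓
                case ok:
                  send[Unit] ‖ recv[Unit]  ✓
                    end ‖ end  ✓

YES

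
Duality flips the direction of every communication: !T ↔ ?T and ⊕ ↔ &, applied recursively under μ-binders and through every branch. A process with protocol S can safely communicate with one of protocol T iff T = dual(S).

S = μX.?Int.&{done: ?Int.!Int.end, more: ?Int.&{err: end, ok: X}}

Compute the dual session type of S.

μX.!Int.⊕{done: !Int.?Int.end, more: !Int.⊕{err: end, ok: X}}

μX = μX  (binder kept)
  ?Int = !Int
    &{done,more} = ⊕{done,more}  (offer→select)
      case done:
        ?Int = !Int
          !Int = ?Int
            dual(end) = end
      case more:
        ?Int = !Int
          &{err,ok} = ⊕{err,ok}  (offer→select)
            case err:
              dual(end) = end
            case ok:
              dual(X) = X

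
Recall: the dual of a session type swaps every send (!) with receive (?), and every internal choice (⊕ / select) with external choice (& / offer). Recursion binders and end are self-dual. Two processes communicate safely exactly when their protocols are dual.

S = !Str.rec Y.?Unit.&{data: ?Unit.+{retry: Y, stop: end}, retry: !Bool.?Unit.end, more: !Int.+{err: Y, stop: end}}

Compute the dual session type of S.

!Str = ?Str
  rec Y = rec Y  (rec unchanged)
    ?Unit = !Unit
      &{data,retry,more} = +{data,retry,more}  (external→internal)
        case data:
          ?Unit = !Unit
            +{retry,stop} = &{retry,stop}  (select→offer)
              case retry:
                Y ↦ Y
              case stop:
                end ↦ end
        case retry:
          !Bool = ?Bool
            ?Unit = !Unit
              end ↦ end
        case more:
          !Int = ?Int
            +{err,stop} = &{err,stop}  (select→offer)
              case err:
                Y ↦ Y
              case stop:
                end ↦ end

?Str.rec Y.!Unit.+{data: !Unit.&{retry: Y, stop: end}, retry: ?Bool.!Unit.end, more: ?Int.&{err: Y, stop: end}}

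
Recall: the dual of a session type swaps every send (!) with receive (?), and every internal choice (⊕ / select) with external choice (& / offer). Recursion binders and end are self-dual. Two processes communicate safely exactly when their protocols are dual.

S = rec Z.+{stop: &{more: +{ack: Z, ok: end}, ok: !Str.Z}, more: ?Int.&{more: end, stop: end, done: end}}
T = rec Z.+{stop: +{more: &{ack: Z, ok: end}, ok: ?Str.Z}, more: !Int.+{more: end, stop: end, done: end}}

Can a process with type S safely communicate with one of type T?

rec Z ‖ rec Z  ✓ (binder kept)
  +{stop,more} ‖ +{stop,more}  ✗ choice polarity not flipped — not dual

NO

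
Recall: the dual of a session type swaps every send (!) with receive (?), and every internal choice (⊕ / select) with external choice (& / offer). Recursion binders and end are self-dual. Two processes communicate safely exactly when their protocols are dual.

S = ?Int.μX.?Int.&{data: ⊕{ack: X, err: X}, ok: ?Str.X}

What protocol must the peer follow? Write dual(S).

?Int → !Int
  μX → μX  (μ self-dual)
    ?Int → !Int
      &{data,ok} → ⊕{data,ok}  (offer→select)
        case data:
          ⊕{ack,err} → &{ack,err}  (internal→external)
            case ack:
              X ↦ X
            case err:
              X ↦ X
        case ok:
          ?Str → !Str
            X ↦ X

!Int.μX.!Int.⊕{data: &{ack: X, err: X}, ok: !Str.X}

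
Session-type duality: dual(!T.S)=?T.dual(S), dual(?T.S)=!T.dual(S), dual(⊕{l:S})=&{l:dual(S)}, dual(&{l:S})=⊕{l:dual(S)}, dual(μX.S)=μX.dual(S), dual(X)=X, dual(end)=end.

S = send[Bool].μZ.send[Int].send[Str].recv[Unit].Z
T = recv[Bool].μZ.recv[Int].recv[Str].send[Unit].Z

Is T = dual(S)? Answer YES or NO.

YES

send[Bool] ‖ recv[Bool]  ok
  μZ ‖ μZ  ok (rec unchanged)
    send[Int] ‖ recv[Int]  ok
      send[Str] ‖ recv[Str]  ok
        recv[Unit] ‖ send[Unit]  ok
          Z ‖ Z  ok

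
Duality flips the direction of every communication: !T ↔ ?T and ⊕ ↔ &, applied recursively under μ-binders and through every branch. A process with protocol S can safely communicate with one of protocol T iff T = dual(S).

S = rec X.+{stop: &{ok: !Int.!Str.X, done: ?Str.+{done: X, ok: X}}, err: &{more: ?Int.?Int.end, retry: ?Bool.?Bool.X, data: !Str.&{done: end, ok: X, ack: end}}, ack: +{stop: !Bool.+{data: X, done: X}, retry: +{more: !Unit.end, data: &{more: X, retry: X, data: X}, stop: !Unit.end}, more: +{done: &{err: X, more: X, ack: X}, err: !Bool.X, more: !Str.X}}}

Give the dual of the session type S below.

rec X.&{stop: +{ok: ?Int.?Str.X, done: !Str.&{done: X, ok: X}}, err: +{more: !Int.!Int.end, retry: !Bool.!Bool.X, data: ?Str.+{done: end, ok: X, ack: end}}, ack: &{stop: ?Bool.&{data: X, done: X}, retry: &{more: ?Unit.end, data: +{more: X, retry: X, data: X}, stop: ?Unit.end}, more: &{done: +{err: X, more: X, ack: X}, err: ?Bool.X, more: ?Str.X}}}

rec X = rec X  (rec unchanged)
  +{stop,err,ack} = &{stop,err,ack}  (select→offer)
    [stop]
      &{ok,done} = +{ok,done}  (external→internal)
        [ok]
          !Int = ?Int
            !Str = ?Str
              dual(X) = X
        [done]
          ?Str = !Str
            +{done,ok} = &{done,ok}  (select→offer)
              [done]
                dual(X) = X
              [ok]
                dual(X) = X
    [err]
      &{more,retry,data} = +{more,retry,data}  (external→internal)
        [more]
          ?Int = !Int
            ?Int = !Int
              dual(end) = end
        [retry]
          ?Bool = !Bool
            ?Bool = !Bool
              dual(X) = X
        [data]
          !Str = ?Str
            &{done,ok,ack} = +{done,ok,ack}  (external→internal)
              [done]
                dual(end) = end
              [ok]
                dual(X) = X
              [ack]
                dual(end) = end
    [ack]
      +{stop,retry,more} = &{stop,retry,more}  (select→offer)
        [stop]
          !Bool = ?Bool
            +{data,done} = &{data,done}  (select→offer)
              [data]
                dual(X) = X
              [done]
                dual(X) = X
        [retry]
          +{more,data,stop} = &{more,data,stop}  (select→offer)
            [more]
              !Unit = ?Unit
                dual(end) = end
            [data]
              &{more,retry,data} = +{more,retry,data}  (external→internal)
                [more]
                  dual(X) = X
                [retry]
                  dual(X) = X
                [data]
                  dual(X) = X
            [stop]
              !Unit = ?Unit
                dual(end) = end
        [more]
          +{done,err,more} = &{done,err,more}  (select→offer)
            [done]
              &{err,more,ack} = +{err,more,ack}  (external→internal)
                [err]
                  dual(X) = X
                [more]
                  dual(X) = X
                [ack]
                  dual(X) = X
            [err]
              !Bool = ?Bool
                dual(X) = X
            [more]
              !Str = ?Str
                dual(X) = X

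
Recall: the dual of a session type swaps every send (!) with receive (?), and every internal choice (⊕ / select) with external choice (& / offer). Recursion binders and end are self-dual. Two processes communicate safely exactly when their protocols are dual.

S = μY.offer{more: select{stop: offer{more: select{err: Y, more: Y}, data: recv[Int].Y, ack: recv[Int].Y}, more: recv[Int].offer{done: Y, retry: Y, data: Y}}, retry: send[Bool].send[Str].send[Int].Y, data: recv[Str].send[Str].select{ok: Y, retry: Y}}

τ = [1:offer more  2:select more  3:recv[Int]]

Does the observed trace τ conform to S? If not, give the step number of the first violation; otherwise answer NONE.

NONE

step 1: offer more  ok  now at select{stop: offer{more: select{err: μY.…, more: μY.…}, data: recv[Int].μY.…, ack: recv[Int].μY.…}, more: recv[Int].offer{done: μY.…, retry: μY.…, data: μY.…}}
step 2: select more  ok  now at recv[Int].offer{done: μY.…, retry: μY.…, data: μY.…}
step 3: recv[Int]  ok  now at offer{done: μY.…, retry: μY.…, data: μY.…}
all 3 steps conform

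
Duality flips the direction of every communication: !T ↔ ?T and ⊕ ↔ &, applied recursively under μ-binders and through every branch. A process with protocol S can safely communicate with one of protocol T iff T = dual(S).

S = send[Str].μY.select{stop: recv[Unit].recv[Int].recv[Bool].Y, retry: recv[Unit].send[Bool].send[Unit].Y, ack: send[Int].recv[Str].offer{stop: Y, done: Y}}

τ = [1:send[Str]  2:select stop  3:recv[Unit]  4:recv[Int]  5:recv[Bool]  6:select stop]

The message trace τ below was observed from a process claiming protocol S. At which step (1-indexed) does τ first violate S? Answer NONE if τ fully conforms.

NONE

[1] send[Str]  ok  state: μY.…
[2] select stop  ok  state: recv[Unit].recv[Int].recv[Bool].μY.…
[3] recv[Unit]  ok  state: recv[Int].recv[Bool].μY.…
[4] recv[Int]  ok  state: recv[Bool].μY.…
[5] recv[Bool]  ok  state: μY.…
[6] select stop  ok  state: recv[Unit].recv[Int].recv[Bool].μY.…
τ conforms to S (length 6)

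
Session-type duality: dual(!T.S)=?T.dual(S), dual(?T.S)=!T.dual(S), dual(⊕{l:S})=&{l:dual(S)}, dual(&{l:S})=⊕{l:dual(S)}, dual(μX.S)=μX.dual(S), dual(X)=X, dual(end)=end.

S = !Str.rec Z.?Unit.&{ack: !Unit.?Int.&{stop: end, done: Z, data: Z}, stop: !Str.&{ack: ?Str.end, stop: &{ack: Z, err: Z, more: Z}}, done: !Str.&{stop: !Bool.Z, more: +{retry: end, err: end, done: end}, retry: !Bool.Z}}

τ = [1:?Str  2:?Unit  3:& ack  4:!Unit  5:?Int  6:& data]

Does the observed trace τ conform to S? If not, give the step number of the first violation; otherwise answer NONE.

1

step 1: got ?Str, protocol expects !Str  ✗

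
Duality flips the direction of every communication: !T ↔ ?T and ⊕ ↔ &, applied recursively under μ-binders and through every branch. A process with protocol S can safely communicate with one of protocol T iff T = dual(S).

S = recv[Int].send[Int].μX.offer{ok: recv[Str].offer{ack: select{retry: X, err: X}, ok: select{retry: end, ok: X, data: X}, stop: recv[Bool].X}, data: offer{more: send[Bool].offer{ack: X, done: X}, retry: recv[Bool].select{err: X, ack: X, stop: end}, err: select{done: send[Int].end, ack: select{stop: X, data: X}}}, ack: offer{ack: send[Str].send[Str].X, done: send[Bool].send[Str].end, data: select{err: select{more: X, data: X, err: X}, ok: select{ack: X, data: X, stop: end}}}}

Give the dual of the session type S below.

send[Int].recv[Int].μX.select{ok: send[Str].select{ack: offer{retry: X, err: X}, ok: offer{retry: end, ok: X, data: X}, stop: send[Bool].X}, data: select{more: recv[Bool].select{ack: X, done: X}, retry: send[Bool].offer{err: X, ack: X, stop: end}, err: offer{done: recv[Int].end, ack: offer{stop: X, data: X}}}, ack: select{ack: recv[Str].recv[Str].X, done: recv[Bool].recv[Str].end, data: offer{err: offer{more: X, data: X, err: X}, ok: offer{ack: X, data: X, stop: end}}}}

recv[Int] = send[Int]
  send[Int] = recv[Int]
    μX = μX  (binder kept)
      offer{ok,data,ack} = select{ok,data,ack}  (external→internal)
        [ok]
          recv[Str] = send[Str]
            offer{ack,ok,stop} = select{ack,ok,stop}  (external→internal)
              [ack]
                select{retry,err} = offer{retry,err}  (⊕→&)
                  [retry]
                    X self-dual
                  [err]
                    X self-dual
              [ok]
                select{retry,ok,data} = offer{retry,ok,data}  (⊕→&)
                  [retry]
                    end self-dual
                  [ok]
                    X self-dual
                  [data]
                    X self-dual
              [stop]
                recv[Bool] = send[Bool]
                  X self-dual
        [data]
          offer{more,retry,err} = select{more,retry,err}  (external→internal)
            [more]
              send[Bool] = recv[Bool]
                offer{ack,done} = select{ack,done}  (external→internal)
                  [ack]
                    X self-dual
                  [done]
                    X self-dual
            [retry]
              recv[Bool] = send[Bool]
                select{err,ack,stop} = offer{err,ack,stop}  (⊕→&)
                  [err]
                    X self-dual
                  [ack]
                    X self-dual
                  [stop]
                    end self-dual
            [err]
              select{done,ack} = offer{done,ack}  (⊕→&)
                [done]
                  send[Int] = recv[Int]
                    end self-dual
                [ack]
                  select{stop,data} = offer{stop,data}  (⊕→&)
                    [stop]
                      X self-dual
                    [data]
                      X self-dual
        [ack]
          offer{ack,done,data} = select{ack,done,data}  (external→internal)
            [ack]
              send[Str] = recv[Str]
                send[Str] = recv[Str]
                  X self-dual
            [done]
              send[Bool] = recv[Bool]
                send[Str] = recv[Str]
                  end self-dual
            [data]
              select{err,ok} = offer{err,ok}  (⊕→&)
                [err]
                  select{more,data,err} = offer{more,data,err}  (⊕→&)
                    [more]
                      X self-dual
                    [data]
                      X self-dual
                    [err]
                      X self-dual
                [ok]
                  select{ack,data,stop} = offer{ack,data,stop}  (⊕→&)
                    [ack]
                      X self-dual
                    [data]
                      X self-dual
                    [stop]
                      end self-dual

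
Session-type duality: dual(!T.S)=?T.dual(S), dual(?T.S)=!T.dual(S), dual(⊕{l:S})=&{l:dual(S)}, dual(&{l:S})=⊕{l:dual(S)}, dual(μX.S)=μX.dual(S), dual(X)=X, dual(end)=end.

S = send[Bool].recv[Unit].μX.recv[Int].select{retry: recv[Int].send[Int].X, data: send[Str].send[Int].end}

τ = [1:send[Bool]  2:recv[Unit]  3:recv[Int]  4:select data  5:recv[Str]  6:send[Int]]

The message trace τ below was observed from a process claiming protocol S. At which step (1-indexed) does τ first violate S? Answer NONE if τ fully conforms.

5

@1 send[Bool]  match  residual = recv[Unit].μX.…
@2 recv[Unit]  match  residual = μX.…
@3 recv[Int]  match  residual = select{retry: recv[Int].send[Int].μX.…, data: send[Str].send[Int].end}
@4 select data  match  residual = send[Str].send[Int].end
@5 got recv[Str], protocol expects send[Str]  ✗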